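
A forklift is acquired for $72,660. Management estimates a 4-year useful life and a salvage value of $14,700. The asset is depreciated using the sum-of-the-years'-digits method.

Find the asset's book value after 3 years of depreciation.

$20,496

Depreciable base = $72,660 − $14,700 = $57,960.
Sum of the years' digits = 4+3+2+1 = 10.
Year 1: $57,960 × 4/10 = $23,184. Book value $49,476.
Year 2: $57,960 × 3/10 = $17,388. Book value $32,088.
Year 3: $57,960 × 2/10 = $11,592. Book value $20,496.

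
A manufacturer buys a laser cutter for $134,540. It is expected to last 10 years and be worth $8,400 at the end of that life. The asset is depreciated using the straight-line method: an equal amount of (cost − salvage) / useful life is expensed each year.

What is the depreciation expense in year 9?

Depreciable base = $134,540 − $8,400 = $126,140.
Annual expense = $126,140 / 10 = $12,614.

$12,614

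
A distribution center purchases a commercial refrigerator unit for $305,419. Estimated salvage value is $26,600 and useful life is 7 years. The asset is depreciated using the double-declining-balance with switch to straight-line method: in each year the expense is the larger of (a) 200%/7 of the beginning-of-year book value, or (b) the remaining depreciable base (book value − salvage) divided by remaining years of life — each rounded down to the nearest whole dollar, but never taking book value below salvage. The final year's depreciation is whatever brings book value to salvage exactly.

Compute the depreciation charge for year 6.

$16,225

Depreciable base = $305,419 − $26,600 = $278,819.
Year 1: DB = ⌊$305,419 × 200%/7⌋ = $87,262; SL = ⌊$278,819/7⌋ = $39,831 → take DB $87,262. Book value $218,157.
Year 2: DB = ⌊$218,157 × 200%/7⌋ = $62,330; SL = ⌊$191,557/6⌋ = $31,926 → take DB $62,330. Book value $155,827.
Year 3: DB = ⌊$155,827 × 200%/7⌋ = $44,522; SL = ⌊$129,227/5⌋ = $25,845 → take DB $44,522. Book value $111,305.
Year 4: DB = ⌊$111,305 × 200%/7⌋ = $31,801; SL = ⌊$84,705/4⌋ = $21,176 → take DB $31,801. Book value $79,504.
Year 5: DB = ⌊$79,504 × 200%/7⌋ = $22,715; SL = ⌊$52,904/3⌋ = $17,634 → take DB $22,715. Book value $56,789.
Year 6: DB = ⌊$56,789 × 200%/7⌋ = $16,225; SL = ⌊$30,189/2⌋ = $15,094 → take DB $16,225. Book value $40,564.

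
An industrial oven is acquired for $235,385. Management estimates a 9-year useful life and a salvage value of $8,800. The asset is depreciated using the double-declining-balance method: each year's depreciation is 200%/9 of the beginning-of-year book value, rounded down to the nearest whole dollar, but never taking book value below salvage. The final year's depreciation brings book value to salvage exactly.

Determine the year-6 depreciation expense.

$14,888

Depreciable base = $235,385 − $8,800 = $226,585.
Year 1: ⌊$235,385 × 200%/9⌋ = $52,307. Book value $183,078.
Year 2: ⌊$183,078 × 200%/9⌋ = $40,684. Book value $142,394.
Year 3: ⌊$142,394 × 200%/9⌋ = $31,643. Book value $110,751.
Year 4: ⌊$110,751 × 200%/9⌋ = $24,611. Book value $86,140.
Year 5: ⌊$86,140 × 200%/9⌋ = $19,142. Book value $66,998.
Year 6: ⌊$66,998 × 200%/9⌋ = $14,888. Book value $52,110.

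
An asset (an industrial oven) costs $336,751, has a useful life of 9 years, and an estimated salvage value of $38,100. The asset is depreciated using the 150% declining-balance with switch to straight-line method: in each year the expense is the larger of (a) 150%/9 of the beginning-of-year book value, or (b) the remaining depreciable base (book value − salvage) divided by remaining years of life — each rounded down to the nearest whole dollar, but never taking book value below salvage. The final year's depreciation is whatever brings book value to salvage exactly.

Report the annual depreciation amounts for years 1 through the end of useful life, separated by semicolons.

$56,125; $46,771; $38,975; $32,480; $27,066; $24,308; $24,308; $24,309; $24,309

Depreciable base = $336,751 − $38,100 = $298,651.
Year 1: DB = ⌊$336,751 × 150%/9⌋ = $56,125; SL = ⌊$298,651/9⌋ = $33,183 → take DB $56,125. Book value $280,626.
Year 2: DB = ⌊$280,626 × 150%/9⌋ = $46,771; SL = ⌊$242,526/8⌋ = $30,315 → take DB $46,771. Book value $233,855.
Year 3: DB = ⌊$233,855 × 150%/9⌋ = $38,975; SL = ⌊$195,755/7⌋ = $27,965 → take DB $38,975. Book value $194,880.
Year 4: DB = ⌊$194,880 × 150%/9⌋ = $32,480; SL = ⌊$156,780/6⌋ = $26,130 → take DB $32,480. Book value $162,400.
Year 5: DB = ⌊$162,400 × 150%/9⌋ = $27,066; SL = ⌊$124,300/5⌋ = $24,860 → take DB $27,066. Book value $135,334.
Year 6: DB = ⌊$135,334 × 150%/9⌋ = $22,555; SL = ⌊$97,234/4⌋ = $24,308 → take SL $24,308. Book value $111,026.
Year 7: DB = ⌊$111,026 × 150%/9⌋ = $18,504; SL = ⌊$72,926/3⌋ = $24,308 → take SL $24,308. Book value $86,718.
Year 8: DB = ⌊$86,718 × 150%/9⌋ = $14,453; SL = ⌊$48,618/2⌋ = $24,309 → take SL $24,309. Book value $62,409.
Year 9 (final): $62,409 − $38,100 = $24,309. Book value $38,100.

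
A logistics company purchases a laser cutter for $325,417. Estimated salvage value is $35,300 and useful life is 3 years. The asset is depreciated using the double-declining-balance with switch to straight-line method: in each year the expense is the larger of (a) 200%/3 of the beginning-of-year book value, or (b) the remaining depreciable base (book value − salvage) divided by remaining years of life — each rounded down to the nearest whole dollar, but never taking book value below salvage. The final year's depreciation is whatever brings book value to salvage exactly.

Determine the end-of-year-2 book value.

$36,158

Depreciable base = $325,417 − $35,300 = $290,117.
Year 1: DB = ⌊$325,417 × 200%/3⌋ = $216,944; SL = ⌊$290,117/3⌋ = $96,705 → take DB $216,944. Book value $108,473.
Year 2: DB = ⌊$108,473 × 200%/3⌋ = $72,315; SL = ⌊$73,173/2⌋ = $36,586 → take DB $72,315. Book value $36,158.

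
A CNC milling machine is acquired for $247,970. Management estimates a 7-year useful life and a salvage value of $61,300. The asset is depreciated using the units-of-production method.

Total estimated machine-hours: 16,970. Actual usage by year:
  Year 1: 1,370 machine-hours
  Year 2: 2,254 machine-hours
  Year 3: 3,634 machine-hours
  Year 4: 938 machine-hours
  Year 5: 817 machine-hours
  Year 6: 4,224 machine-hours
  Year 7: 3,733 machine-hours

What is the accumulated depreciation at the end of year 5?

$99,143

Depreciable base = $247,970 − $61,300 = $186,670.
Rate = $186,670 / 16,970 machine-hours = $11 per machine-hour.
Year 1: 1,370 × $11 = $15,070. Book value $232,900.
Year 2: 2,254 × $11 = $24,794. Book value $208,106.
Year 3: 3,634 × $11 = $39,974. Book value $168,132.
Year 4: 938 × $11 = $10,318. Book value $157,814.
Year 5: 817 × $11 = $8,987. Book value $148,827.
Accumulated through year 5 = $247,970 − $148,827 = $99,143.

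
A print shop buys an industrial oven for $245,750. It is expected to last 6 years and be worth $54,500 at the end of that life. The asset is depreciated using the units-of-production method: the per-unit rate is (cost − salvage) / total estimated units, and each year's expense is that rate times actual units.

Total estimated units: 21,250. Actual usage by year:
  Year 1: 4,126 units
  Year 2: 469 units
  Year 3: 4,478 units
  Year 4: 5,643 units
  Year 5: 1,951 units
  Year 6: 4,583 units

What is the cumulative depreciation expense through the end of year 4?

$132,444

Depreciable base = $245,750 − $54,500 = $191,250.
Rate = $191,250 / 21,250 units = $9 per unit.
Year 1: 4,126 × $9 = $37,134. Book value $208,616.
Year 2: 469 × $9 = $4,221. Book value $204,395.
Year 3: 4,478 × $9 = $40,302. Book value $164,093.
Year 4: 5,643 × $9 = $50,787. Book value $113,306.
Accumulated through year 4 = $245,750 − $113,306 = $132,444.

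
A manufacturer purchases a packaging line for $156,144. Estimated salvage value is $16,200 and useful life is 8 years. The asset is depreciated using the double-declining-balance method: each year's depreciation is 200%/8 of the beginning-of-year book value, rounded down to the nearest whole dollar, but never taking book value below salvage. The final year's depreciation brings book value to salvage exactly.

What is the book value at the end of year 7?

$20,844

Depreciable base = $156,144 − $16,200 = $139,944.
Year 1: ⌊$156,144 × 200%/8⌋ = $39,036. Book value $117,108.
Year 2: ⌊$117,108 × 200%/8⌋ = $29,277. Book value $87,831.
Year 3: ⌊$87,831 × 200%/8⌋ = $21,957. Book value $65,874.
Year 4: ⌊$65,874 × 200%/8⌋ = $16,468. Book value $49,406.
Year 5: ⌊$49,406 × 200%/8⌋ = $12,351. Book value $37,055.
Year 6: ⌊$37,055 × 200%/8⌋ = $9,263. Book value $27,792.
Year 7: ⌊$27,792 × 200%/8⌋ = $6,948. Book value $20,844.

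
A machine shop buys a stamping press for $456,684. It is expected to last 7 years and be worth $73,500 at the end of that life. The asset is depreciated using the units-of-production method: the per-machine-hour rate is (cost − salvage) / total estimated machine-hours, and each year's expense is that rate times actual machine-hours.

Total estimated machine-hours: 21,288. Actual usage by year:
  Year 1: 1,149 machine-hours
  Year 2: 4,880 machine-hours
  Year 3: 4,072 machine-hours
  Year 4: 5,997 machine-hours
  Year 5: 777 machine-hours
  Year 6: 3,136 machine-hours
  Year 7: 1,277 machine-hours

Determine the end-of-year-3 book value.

$274,866

Depreciable base = $456,684 − $73,500 = $383,184.
Rate = $383,184 / 21,288 machine-hours = $18 per machine-hour.
Year 1: 1,149 × $18 = $20,682. Book value $436,002.
Year 2: 4,880 × $18 = $87,840. Book value $348,162.
Year 3: 4,072 × $18 = $73,296. Book value $274,866.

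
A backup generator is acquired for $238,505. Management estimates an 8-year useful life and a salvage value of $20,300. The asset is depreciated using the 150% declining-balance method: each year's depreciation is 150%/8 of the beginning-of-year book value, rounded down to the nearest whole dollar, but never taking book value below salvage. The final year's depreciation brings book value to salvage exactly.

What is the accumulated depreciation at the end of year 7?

$182,751

Depreciable base = $238,505 − $20,300 = $218,205.
Year 1: ⌊$238,505 × 150%/8⌋ = $44,719. Book value $193,786.
Year 2: ⌊$193,786 × 150%/8⌋ = $36,334. Book value $157,452.
Year 3: ⌊$157,452 × 150%/8⌋ = $29,522. Book value $127,930.
Year 4: ⌊$127,930 × 150%/8⌋ = $23,986. Book value $103,944.
Year 5: ⌊$103,944 × 150%/8⌋ = $19,489. Book value $84,455.
Year 6: ⌊$84,455 × 150%/8⌋ = $15,835. Book value $68,620.
Year 7: ⌊$68,620 × 150%/8⌋ = $12,866. Book value $55,754.
Accumulated through year 7 = $238,505 − $55,754 = $182,751.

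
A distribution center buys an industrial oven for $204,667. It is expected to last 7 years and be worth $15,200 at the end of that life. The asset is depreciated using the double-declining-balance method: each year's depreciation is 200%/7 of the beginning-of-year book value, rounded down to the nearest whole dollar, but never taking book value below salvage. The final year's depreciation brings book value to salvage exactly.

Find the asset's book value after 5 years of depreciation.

Depreciable base = $204,667 − $15,200 = $189,467.
Year 1: ⌊$204,667 × 200%/7⌋ = $58,476. Book value $146,191.
Year 2: ⌊$146,191 × 200%/7⌋ = $41,768. Book value $104,423.
Year 3: ⌊$104,423 × 200%/7⌋ = $29,835. Book value $74,588.
Year 4: ⌊$74,588 × 200%/7⌋ = $21,310. Book value $53,278.
Year 5: ⌊$53,278 × 200%/7⌋ = $15,222. Book value $38,056.

$38,056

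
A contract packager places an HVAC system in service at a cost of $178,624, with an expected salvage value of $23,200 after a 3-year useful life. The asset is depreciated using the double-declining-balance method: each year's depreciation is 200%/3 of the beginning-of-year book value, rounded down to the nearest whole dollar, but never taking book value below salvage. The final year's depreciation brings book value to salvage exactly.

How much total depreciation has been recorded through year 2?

Depreciable base = $178,624 − $23,200 = $155,424.
Year 1: ⌊$178,624 × 200%/3⌋ = $119,082. Book value $59,542.
Year 2: ⌊$59,542 × 200%/3⌋ = $39,694, capped at $36,342. Book value $23,200.
Accumulated through year 2 = $178,624 − $23,200 = $155,424.

$155,424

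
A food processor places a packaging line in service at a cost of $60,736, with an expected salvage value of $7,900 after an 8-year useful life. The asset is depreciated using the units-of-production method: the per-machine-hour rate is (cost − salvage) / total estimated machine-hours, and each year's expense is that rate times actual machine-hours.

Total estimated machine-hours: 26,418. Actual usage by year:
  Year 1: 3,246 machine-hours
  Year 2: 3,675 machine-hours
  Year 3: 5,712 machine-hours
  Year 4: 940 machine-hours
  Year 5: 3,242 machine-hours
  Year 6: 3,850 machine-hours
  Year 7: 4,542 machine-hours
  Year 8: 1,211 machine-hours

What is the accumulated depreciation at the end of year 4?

Depreciable base = $60,736 − $7,900 = $52,836.
Rate = $52,836 / 26,418 machine-hours = $2 per machine-hour.
Year 1: 3,246 × $2 = $6,492. Book value $54,244.
Year 2: 3,675 × $2 = $7,350. Book value $46,894.
Year 3: 5,712 × $2 = $11,424. Book value $35,470.
Year 4: 940 × $2 = $1,880. Book value $33,590.
Accumulated through year 4 = $60,736 − $33,590 = $27,146.

$27,146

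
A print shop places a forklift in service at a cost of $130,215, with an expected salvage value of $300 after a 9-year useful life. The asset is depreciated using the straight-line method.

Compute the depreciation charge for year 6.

$14,435

Depreciable base = $130,215 − $300 = $129,915.
Annual expense = $129,915 / 9 = $14,435.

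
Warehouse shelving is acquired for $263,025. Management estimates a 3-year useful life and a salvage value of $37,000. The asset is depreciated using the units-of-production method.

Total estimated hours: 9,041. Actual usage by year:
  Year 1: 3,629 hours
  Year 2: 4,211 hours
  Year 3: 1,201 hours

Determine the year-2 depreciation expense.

$105,275

Depreciable base = $263,025 − $37,000 = $226,025.
Rate = $226,025 / 9,041 hours = $25 per hour.
Year 1: 3,629 × $25 = $90,725. Book value $172,300.
Year 2: 4,211 × $25 = $105,275. Book value $67,025.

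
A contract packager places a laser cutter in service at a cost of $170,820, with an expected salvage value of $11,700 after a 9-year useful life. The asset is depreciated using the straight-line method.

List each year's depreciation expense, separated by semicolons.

Depreciable base = $170,820 − $11,700 = $159,120.
Annual expense = $159,120 / 9 = $17,680.
End of year 1: book value $153,140.
End of year 2: book value $135,460.
End of year 3: book value $117,780.
End of year 4: book value $100,100.
End of year 5: book value $82,420.
End of year 6: book value $64,740.
End of year 7: book value $47,060.
End of year 8: book value $29,380.
End of year 9: book value $11,700.

$17,680; $17,680; $17,680; $17,680; $17,680; $17,680; $17,680; $17,680; $17,680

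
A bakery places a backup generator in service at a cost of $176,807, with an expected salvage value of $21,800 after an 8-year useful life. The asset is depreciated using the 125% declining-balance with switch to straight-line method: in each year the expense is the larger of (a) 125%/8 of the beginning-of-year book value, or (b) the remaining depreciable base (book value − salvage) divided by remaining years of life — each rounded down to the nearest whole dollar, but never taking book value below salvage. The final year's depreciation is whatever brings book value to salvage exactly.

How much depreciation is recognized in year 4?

$16,881

Depreciable base = $176,807 − $21,800 = $155,007.
Year 1: DB = ⌊$176,807 × 125%/8⌋ = $27,626; SL = ⌊$155,007/8⌋ = $19,375 → take DB $27,626. Book value $149,181.
Year 2: DB = ⌊$149,181 × 125%/8⌋ = $23,309; SL = ⌊$127,381/7⌋ = $18,197 → take DB $23,309. Book value $125,872.
Year 3: DB = ⌊$125,872 × 125%/8⌋ = $19,667; SL = ⌊$104,072/6⌋ = $17,345 → take DB $19,667. Book value $106,205.
Year 4: DB = ⌊$106,205 × 125%/8⌋ = $16,594; SL = ⌊$84,405/5⌋ = $16,881 → take SL $16,881. Book value $89,324.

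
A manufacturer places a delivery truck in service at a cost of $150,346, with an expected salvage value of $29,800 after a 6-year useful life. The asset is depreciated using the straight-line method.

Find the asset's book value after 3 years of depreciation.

Depreciable base = $150,346 − $29,800 = $120,546.
Annual expense = $120,546 / 6 = $20,091.
End of year 1: book value $130,255.
End of year 2: book value $110,164.
End of year 3: book value $90,073.

$90,073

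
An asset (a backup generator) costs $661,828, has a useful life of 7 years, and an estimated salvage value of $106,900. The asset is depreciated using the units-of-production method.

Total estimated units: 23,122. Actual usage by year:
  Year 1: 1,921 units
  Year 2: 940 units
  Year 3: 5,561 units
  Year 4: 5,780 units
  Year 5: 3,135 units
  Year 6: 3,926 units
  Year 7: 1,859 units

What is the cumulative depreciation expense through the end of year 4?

Depreciable base = $661,828 − $106,900 = $554,928.
Rate = $554,928 / 23,122 units = $24 per unit.
Year 1: 1,921 × $24 = $46,104. Book value $615,724.
Year 2: 940 × $24 = $22,560. Book value $593,164.
Year 3: 5,561 × $24 = $133,464. Book value $459,700.
Year 4: 5,780 × $24 = $138,720. Book value $320,980.
Accumulated through year 4 = $661,828 − $320,980 = $340,848.

$340,848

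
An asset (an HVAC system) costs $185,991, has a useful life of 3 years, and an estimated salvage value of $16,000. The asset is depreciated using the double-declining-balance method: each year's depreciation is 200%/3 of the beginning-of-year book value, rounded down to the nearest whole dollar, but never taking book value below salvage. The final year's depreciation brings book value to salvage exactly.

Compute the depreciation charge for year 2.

$41,331

Depreciable base = $185,991 − $16,000 = $169,991.
Year 1: ⌊$185,991 × 200%/3⌋ = $123,994. Book value $61,997.
Year 2: ⌊$61,997 × 200%/3⌋ = $41,331. Book value $20,666.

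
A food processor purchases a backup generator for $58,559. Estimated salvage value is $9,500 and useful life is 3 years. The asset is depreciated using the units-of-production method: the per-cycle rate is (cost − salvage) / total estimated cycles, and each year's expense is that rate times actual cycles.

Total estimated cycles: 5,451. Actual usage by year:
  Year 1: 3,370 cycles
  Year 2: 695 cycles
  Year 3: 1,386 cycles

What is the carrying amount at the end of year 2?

$21,974

Depreciable base = $58,559 − $9,500 = $49,059.
Rate = $49,059 / 5,451 cycles = $9 per cycle.
Year 1: 3,370 × $9 = $30,330. Book value $28,229.
Year 2: 695 × $9 = $6,255. Book value $21,974.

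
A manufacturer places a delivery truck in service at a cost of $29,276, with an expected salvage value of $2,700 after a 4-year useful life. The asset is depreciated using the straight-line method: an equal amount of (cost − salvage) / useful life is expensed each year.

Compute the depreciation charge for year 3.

Depreciable base = $29,276 − $2,700 = $26,576.
Annual expense = $26,576 / 4 = $6,644.

$6,644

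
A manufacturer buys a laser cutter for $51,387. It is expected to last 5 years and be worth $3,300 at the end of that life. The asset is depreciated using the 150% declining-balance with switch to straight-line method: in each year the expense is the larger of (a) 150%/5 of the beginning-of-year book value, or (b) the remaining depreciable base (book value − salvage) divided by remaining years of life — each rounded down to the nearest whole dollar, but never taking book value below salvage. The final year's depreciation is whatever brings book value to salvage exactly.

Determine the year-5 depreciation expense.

Depreciable base = $51,387 − $3,300 = $48,087.
Year 1: DB = ⌊$51,387 × 150%/5⌋ = $15,416; SL = ⌊$48,087/5⌋ = $9,617 → take DB $15,416. Book value $35,971.
Year 2: DB = ⌊$35,971 × 150%/5⌋ = $10,791; SL = ⌊$32,671/4⌋ = $8,167 → take DB $10,791. Book value $25,180.
Year 3: DB = ⌊$25,180 × 150%/5⌋ = $7,554; SL = ⌊$21,880/3⌋ = $7,293 → take DB $7,554. Book value $17,626.
Year 4: DB = ⌊$17,626 × 150%/5⌋ = $5,287; SL = ⌊$14,326/2⌋ = $7,163 → take SL $7,163. Book value $10,463.
Year 5 (final): $10,463 − $3,300 = $7,163. Book value $3,300.

$7,163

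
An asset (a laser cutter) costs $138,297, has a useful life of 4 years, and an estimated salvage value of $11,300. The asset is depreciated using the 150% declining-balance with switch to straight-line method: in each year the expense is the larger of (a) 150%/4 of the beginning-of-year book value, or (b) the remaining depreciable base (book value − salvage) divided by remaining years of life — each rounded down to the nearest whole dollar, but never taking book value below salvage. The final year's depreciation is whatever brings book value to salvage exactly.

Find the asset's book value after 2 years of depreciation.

Depreciable base = $138,297 − $11,300 = $126,997.
Year 1: DB = ⌊$138,297 × 150%/4⌋ = $51,861; SL = ⌊$126,997/4⌋ = $31,749 → take DB $51,861. Book value $86,436.
Year 2: DB = ⌊$86,436 × 150%/4⌋ = $32,413; SL = ⌊$75,136/3⌋ = $25,045 → take DB $32,413. Book value $54,023.

$54,023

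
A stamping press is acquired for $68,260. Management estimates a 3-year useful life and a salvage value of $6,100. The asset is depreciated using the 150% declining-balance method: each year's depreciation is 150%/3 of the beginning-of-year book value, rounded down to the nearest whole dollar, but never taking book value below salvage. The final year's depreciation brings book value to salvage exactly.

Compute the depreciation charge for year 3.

Depreciable base = $68,260 − $6,100 = $62,160.
Year 1: ⌊$68,260 × 150%/3⌋ = $34,130. Book value $34,130.
Year 2: ⌊$34,130 × 150%/3⌋ = $17,065. Book value $17,065.
Year 3 (final): $17,065 − $6,100 = $10,965. Book value $6,100.

$10,965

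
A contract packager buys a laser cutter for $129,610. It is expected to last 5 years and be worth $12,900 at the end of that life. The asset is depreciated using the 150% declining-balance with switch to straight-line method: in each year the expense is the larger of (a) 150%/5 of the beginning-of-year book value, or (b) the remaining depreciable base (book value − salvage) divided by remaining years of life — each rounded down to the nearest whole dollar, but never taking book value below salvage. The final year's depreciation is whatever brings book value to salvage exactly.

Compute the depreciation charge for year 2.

Depreciable base = $129,610 − $12,900 = $116,710.
Year 1: DB = ⌊$129,610 × 150%/5⌋ = $38,883; SL = ⌊$116,710/5⌋ = $23,342 → take DB $38,883. Book value $90,727.
Year 2: DB = ⌊$90,727 × 150%/5⌋ = $27,218; SL = ⌊$77,827/4⌋ = $19,456 → take DB $27,218. Book value $63,509.

$27,218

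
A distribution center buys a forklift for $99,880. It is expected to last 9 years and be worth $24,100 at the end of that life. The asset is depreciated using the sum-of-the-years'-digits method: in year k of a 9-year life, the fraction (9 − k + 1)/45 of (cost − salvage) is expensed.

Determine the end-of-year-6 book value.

$34,204

Depreciable base = $99,880 − $24,100 = $75,780.
Sum of the years' digits = 9+8+7+6+5+4+3+2+1 = 45.
Year 1: $75,780 × 9/45 = $15,156. Book value $84,724.
Year 2: $75,780 × 8/45 = $13,472. Book value $71,252.
Year 3: $75,780 × 7/45 = $11,788. Book value $59,464.
Year 4: $75,780 × 6/45 = $10,104. Book value $49,360.
Year 5: $75,780 × 5/45 = $8,420. Book value $40,940.
Year 6: $75,780 × 4/45 = $6,736. Book value $34,204.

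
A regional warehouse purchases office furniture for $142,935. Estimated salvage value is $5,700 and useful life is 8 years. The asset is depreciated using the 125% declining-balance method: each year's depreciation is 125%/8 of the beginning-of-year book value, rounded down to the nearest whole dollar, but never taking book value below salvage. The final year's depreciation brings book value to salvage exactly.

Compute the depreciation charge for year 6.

$9,550

Depreciable base = $142,935 − $5,700 = $137,235.
Year 1: ⌊$142,935 × 125%/8⌋ = $22,333. Book value $120,602.
Year 2: ⌊$120,602 × 125%/8⌋ = $18,844. Book value $101,758.
Year 3: ⌊$101,758 × 125%/8⌋ = $15,899. Book value $85,859.
Year 4: ⌊$85,859 × 125%/8⌋ = $13,415. Book value $72,444.
Year 5: ⌊$72,444 × 125%/8⌋ = $11,319. Book value $61,125.
Year 6: ⌊$61,125 × 125%/8⌋ = $9,550. Book value $51,575.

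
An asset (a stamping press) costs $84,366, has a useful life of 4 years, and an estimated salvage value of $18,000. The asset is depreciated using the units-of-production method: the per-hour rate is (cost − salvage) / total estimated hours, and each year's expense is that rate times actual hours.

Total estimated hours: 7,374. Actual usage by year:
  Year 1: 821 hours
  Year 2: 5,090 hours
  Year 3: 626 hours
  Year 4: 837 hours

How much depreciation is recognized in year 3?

$5,634

Depreciable base = $84,366 − $18,000 = $66,366.
Rate = $66,366 / 7,374 hours = $9 per hour.
Year 1: 821 × $9 = $7,389. Book value $76,977.
Year 2: 5,090 × $9 = $45,810. Book value $31,167.
Year 3: 626 × $9 = $5,634. Book value $25,533.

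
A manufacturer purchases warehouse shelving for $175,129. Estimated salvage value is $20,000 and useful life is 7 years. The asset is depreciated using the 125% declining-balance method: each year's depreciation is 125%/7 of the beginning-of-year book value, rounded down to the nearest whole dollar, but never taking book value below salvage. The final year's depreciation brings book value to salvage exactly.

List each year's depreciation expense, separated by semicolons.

$31,273; $25,688; $21,101; $17,333; $14,238; $11,695; $33,801

Depreciable base = $175,129 − $20,000 = $155,129.
Year 1: ⌊$175,129 × 125%/7⌋ = $31,273. Book value $143,856.
Year 2: ⌊$143,856 × 125%/7⌋ = $25,688. Book value $118,168.
Year 3: ⌊$118,168 × 125%/7⌋ = $21,101. Book value $97,067.
Year 4: ⌊$97,067 × 125%/7⌋ = $17,333. Book value $79,734.
Year 5: ⌊$79,734 × 125%/7⌋ = $14,238. Book value $65,496.
Year 6: ⌊$65,496 × 125%/7⌋ = $11,695. Book value $53,801.
Year 7 (final): $53,801 − $20,000 = $33,801. Book value $20,000.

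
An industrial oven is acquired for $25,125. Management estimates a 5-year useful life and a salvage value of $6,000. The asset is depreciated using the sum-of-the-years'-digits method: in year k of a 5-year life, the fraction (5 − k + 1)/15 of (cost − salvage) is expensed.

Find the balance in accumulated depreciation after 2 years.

Depreciable base = $25,125 − $6,000 = $19,125.
Sum of the years' digits = 5+4+3+2+1 = 15.
Year 1: $19,125 × 5/15 = $6,375. Book value $18,750.
Year 2: $19,125 × 4/15 = $5,100. Book value $13,650.
Accumulated through year 2 = $25,125 − $13,650 = $11,475.

$11,475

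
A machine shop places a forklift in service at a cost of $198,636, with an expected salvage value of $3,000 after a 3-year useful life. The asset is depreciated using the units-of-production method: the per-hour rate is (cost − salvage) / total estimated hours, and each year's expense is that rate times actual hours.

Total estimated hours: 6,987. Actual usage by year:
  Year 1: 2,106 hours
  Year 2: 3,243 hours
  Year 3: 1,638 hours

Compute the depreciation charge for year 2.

$90,804

Depreciable base = $198,636 − $3,000 = $195,636.
Rate = $195,636 / 6,987 hours = $28 per hour.
Year 1: 2,106 × $28 = $58,968. Book value $139,668.
Year 2: 3,243 × $28 = $90,804. Book value $48,864.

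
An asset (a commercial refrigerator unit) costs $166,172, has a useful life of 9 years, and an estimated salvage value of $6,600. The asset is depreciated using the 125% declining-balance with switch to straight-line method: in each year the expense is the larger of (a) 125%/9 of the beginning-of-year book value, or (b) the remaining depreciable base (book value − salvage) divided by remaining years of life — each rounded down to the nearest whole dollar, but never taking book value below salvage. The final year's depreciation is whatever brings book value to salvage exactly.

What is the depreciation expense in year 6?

Depreciable base = $166,172 − $6,600 = $159,572.
Year 1: DB = ⌊$166,172 × 125%/9⌋ = $23,079; SL = ⌊$159,572/9⌋ = $17,730 → take DB $23,079. Book value $143,093.
Year 2: DB = ⌊$143,093 × 125%/9⌋ = $19,874; SL = ⌊$136,493/8⌋ = $17,061 → take DB $19,874. Book value $123,219.
Year 3: DB = ⌊$123,219 × 125%/9⌋ = $17,113; SL = ⌊$116,619/7⌋ = $16,659 → take DB $17,113. Book value $106,106.
Year 4: DB = ⌊$106,106 × 125%/9⌋ = $14,736; SL = ⌊$99,506/6⌋ = $16,584 → take SL $16,584. Book value $89,522.
Year 5: DB = ⌊$89,522 × 125%/9⌋ = $12,433; SL = ⌊$82,922/5⌋ = $16,584 → take SL $16,584. Book value $72,938.
Year 6: DB = ⌊$72,938 × 125%/9⌋ = $10,130; SL = ⌊$66,338/4⌋ = $16,584 → take SL $16,584. Book value $56,354.

$16,584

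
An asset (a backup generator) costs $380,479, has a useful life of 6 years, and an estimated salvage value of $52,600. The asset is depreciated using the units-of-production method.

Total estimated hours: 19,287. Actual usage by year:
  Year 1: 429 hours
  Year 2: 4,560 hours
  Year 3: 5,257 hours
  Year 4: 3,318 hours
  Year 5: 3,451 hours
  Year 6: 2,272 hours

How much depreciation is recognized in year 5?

Depreciable base = $380,479 − $52,600 = $327,879.
Rate = $327,879 / 19,287 hours = $17 per hour.
Year 1: 429 × $17 = $7,293. Book value $373,186.
Year 2: 4,560 × $17 = $77,520. Book value $295,666.
Year 3: 5,257 × $17 = $89,369. Book value $206,297.
Year 4: 3,318 × $17 = $56,406. Book value $149,891.
Year 5: 3,451 × $17 = $58,667. Book value $91,224.

$58,667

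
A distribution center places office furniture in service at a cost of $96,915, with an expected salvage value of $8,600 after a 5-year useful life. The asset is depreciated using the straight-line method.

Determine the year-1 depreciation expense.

Depreciable base = $96,915 − $8,600 = $88,315.
Annual expense = $88,315 / 5 = $17,663.

$17,663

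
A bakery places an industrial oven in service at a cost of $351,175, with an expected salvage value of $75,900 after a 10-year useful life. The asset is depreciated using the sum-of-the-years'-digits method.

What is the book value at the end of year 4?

$181,005

Depreciable base = $351,175 − $75,900 = $275,275.
Sum of the years' digits = 10+9+8+7+6+5+4+3+2+1 = 55.
Year 1: $275,275 × 10/55 = $50,050. Book value $301,125.
Year 2: $275,275 × 9/55 = $45,045. Book value $256,080.
Year 3: $275,275 × 8/55 = $40,040. Book value $216,040.
Year 4: $275,275 × 7/55 = $35,035. Book value $181,005.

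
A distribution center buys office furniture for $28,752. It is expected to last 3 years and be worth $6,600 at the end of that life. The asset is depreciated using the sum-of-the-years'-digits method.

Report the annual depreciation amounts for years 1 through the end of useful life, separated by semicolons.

Depreciable base = $28,752 − $6,600 = $22,152.
Sum of the years' digits = 3+2+1 = 6.
Year 1: $22,152 × 3/6 = $11,076. Book value $17,676.
Year 2: $22,152 × 2/6 = $7,384. Book value $10,292.
Year 3: $22,152 × 1/6 = $3,692. Book value $6,600.

$11,076; $7,384; $3,692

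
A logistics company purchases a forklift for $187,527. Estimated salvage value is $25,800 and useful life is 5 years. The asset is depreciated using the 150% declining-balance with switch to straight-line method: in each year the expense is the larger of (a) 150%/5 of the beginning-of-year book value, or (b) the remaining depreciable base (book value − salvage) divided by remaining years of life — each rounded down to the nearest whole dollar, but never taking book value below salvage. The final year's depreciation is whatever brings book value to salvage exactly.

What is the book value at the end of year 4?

$45,027

Depreciable base = $187,527 − $25,800 = $161,727.
Year 1: DB = ⌊$187,527 × 150%/5⌋ = $56,258; SL = ⌊$161,727/5⌋ = $32,345 → take DB $56,258. Book value $131,269.
Year 2: DB = ⌊$131,269 × 150%/5⌋ = $39,380; SL = ⌊$105,469/4⌋ = $26,367 → take DB $39,380. Book value $91,889.
Year 3: DB = ⌊$91,889 × 150%/5⌋ = $27,566; SL = ⌊$66,089/3⌋ = $22,029 → take DB $27,566. Book value $64,323.
Year 4: DB = ⌊$64,323 × 150%/5⌋ = $19,296; SL = ⌊$38,523/2⌋ = $19,261 → take DB $19,296. Book value $45,027.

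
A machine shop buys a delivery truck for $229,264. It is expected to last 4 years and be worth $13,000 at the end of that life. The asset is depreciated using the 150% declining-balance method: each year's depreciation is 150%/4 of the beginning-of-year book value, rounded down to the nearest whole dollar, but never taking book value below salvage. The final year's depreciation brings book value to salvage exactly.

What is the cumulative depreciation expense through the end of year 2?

$139,707

Depreciable base = $229,264 − $13,000 = $216,264.
Year 1: ⌊$229,264 × 150%/4⌋ = $85,974. Book value $143,290.
Year 2: ⌊$143,290 × 150%/4⌋ = $53,733. Book value $89,557.
Accumulated through year 2 = $229,264 − $89,557 = $139,707.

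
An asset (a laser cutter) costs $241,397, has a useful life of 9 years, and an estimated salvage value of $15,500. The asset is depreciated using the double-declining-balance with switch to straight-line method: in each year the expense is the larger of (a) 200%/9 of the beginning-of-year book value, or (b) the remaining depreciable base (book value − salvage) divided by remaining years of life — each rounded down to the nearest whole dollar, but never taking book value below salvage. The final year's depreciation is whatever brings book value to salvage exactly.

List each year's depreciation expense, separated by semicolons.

Depreciable base = $241,397 − $15,500 = $225,897.
Year 1: DB = ⌊$241,397 × 200%/9⌋ = $53,643; SL = ⌊$225,897/9⌋ = $25,099 → take DB $53,643. Book value $187,754.
Year 2: DB = ⌊$187,754 × 200%/9⌋ = $41,723; SL = ⌊$172,254/8⌋ = $21,531 → take DB $41,723. Book value $146,031.
Year 3: DB = ⌊$146,031 × 200%/9⌋ = $32,451; SL = ⌊$130,531/7⌋ = $18,647 → take DB $32,451. Book value $113,580.
Year 4: DB = ⌊$113,580 × 200%/9⌋ = $25,240; SL = ⌊$98,080/6⌋ = $16,346 → take DB $25,240. Book value $88,340.
Year 5: DB = ⌊$88,340 × 200%/9⌋ = $19,631; SL = ⌊$72,840/5⌋ = $14,568 → take DB $19,631. Book value $68,709.
Year 6: DB = ⌊$68,709 × 200%/9⌋ = $15,268; SL = ⌊$53,209/4⌋ = $13,302 → take DB $15,268. Book value $53,441.
Year 7: DB = ⌊$53,441 × 200%/9⌋ = $11,875; SL = ⌊$37,941/3⌋ = $12,647 → take SL $12,647. Book value $40,794.
Year 8: DB = ⌊$40,794 × 200%/9⌋ = $9,065; SL = ⌊$25,294/2⌋ = $12,647 → take SL $12,647. Book value $28,147.
Year 9 (final): $28,147 − $15,500 = $12,647. Book value $15,500.

$53,643; $41,723; $32,451; $25,240; $19,631; $15,268; $12,647; $12,647; $12,647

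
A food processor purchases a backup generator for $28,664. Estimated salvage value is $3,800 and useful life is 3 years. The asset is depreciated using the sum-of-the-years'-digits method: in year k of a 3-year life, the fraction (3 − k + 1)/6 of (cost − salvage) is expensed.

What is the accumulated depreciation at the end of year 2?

$20,720

Depreciable base = $28,664 − $3,800 = $24,864.
Sum of the years' digits = 3+2+1 = 6.
Year 1: $24,864 × 3/6 = $12,432. Book value $16,232.
Year 2: $24,864 × 2/6 = $8,288. Book value $7,944.
Accumulated through year 2 = $28,664 − $7,944 = $20,720.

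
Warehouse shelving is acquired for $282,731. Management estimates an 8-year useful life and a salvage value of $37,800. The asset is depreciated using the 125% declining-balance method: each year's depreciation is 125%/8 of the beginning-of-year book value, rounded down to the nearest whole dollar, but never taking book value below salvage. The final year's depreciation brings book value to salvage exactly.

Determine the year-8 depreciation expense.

Depreciable base = $282,731 − $37,800 = $244,931.
Year 1: ⌊$282,731 × 125%/8⌋ = $44,176. Book value $238,555.
Year 2: ⌊$238,555 × 125%/8⌋ = $37,274. Book value $201,281.
Year 3: ⌊$201,281 × 125%/8⌋ = $31,450. Book value $169,831.
Year 4: ⌊$169,831 × 125%/8⌋ = $26,536. Book value $143,295.
Year 5: ⌊$143,295 × 125%/8⌋ = $22,389. Book value $120,906.
Year 6: ⌊$120,906 × 125%/8⌋ = $18,891. Book value $102,015.
Year 7: ⌊$102,015 × 125%/8⌋ = $15,939. Book value $86,076.
Year 8 (final): $86,076 − $37,800 = $48,276. Book value $37,800.

$48,276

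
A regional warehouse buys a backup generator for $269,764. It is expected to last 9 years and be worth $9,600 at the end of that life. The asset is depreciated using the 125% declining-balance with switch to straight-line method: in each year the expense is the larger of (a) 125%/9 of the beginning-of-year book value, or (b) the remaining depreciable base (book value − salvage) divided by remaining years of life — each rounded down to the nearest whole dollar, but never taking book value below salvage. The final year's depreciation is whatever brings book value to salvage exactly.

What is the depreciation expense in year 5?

Depreciable base = $269,764 − $9,600 = $260,164.
Year 1: DB = ⌊$269,764 × 125%/9⌋ = $37,467; SL = ⌊$260,164/9⌋ = $28,907 → take DB $37,467. Book value $232,297.
Year 2: DB = ⌊$232,297 × 125%/9⌋ = $32,263; SL = ⌊$222,697/8⌋ = $27,837 → take DB $32,263. Book value $200,034.
Year 3: DB = ⌊$200,034 × 125%/9⌋ = $27,782; SL = ⌊$190,434/7⌋ = $27,204 → take DB $27,782. Book value $172,252.
Year 4: DB = ⌊$172,252 × 125%/9⌋ = $23,923; SL = ⌊$162,652/6⌋ = $27,108 → take SL $27,108. Book value $145,144.
Year 5: DB = ⌊$145,144 × 125%/9⌋ = $20,158; SL = ⌊$135,544/5⌋ = $27,108 → take SL $27,108. Book value $118,036.

$27,108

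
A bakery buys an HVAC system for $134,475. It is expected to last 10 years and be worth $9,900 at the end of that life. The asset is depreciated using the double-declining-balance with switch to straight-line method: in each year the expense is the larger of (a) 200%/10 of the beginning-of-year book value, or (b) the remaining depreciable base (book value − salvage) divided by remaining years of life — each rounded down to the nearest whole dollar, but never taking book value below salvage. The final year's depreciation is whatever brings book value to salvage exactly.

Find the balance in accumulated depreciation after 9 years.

Depreciable base = $134,475 − $9,900 = $124,575.
Year 1: DB = ⌊$134,475 × 200%/10⌋ = $26,895; SL = ⌊$124,575/10⌋ = $12,457 → take DB $26,895. Book value $107,580.
Year 2: DB = ⌊$107,580 × 200%/10⌋ = $21,516; SL = ⌊$97,680/9⌋ = $10,853 → take DB $21,516. Book value $86,064.
Year 3: DB = ⌊$86,064 × 200%/10⌋ = $17,212; SL = ⌊$76,164/8⌋ = $9,520 → take DB $17,212. Book value $68,852.
Year 4: DB = ⌊$68,852 × 200%/10⌋ = $13,770; SL = ⌊$58,952/7⌋ = $8,421 → take DB $13,770. Book value $55,082.
Year 5: DB = ⌊$55,082 × 200%/10⌋ = $11,016; SL = ⌊$45,182/6⌋ = $7,530 → take DB $11,016. Book value $44,066.
Year 6: DB = ⌊$44,066 × 200%/10⌋ = $8,813; SL = ⌊$34,166/5⌋ = $6,833 → take DB $8,813. Book value $35,253.
Year 7: DB = ⌊$35,253 × 200%/10⌋ = $7,050; SL = ⌊$25,353/4⌋ = $6,338 → take DB $7,050. Book value $28,203.
Year 8: DB = ⌊$28,203 × 200%/10⌋ = $5,640; SL = ⌊$18,303/3⌋ = $6,101 → take SL $6,101. Book value $22,102.
Year 9: DB = ⌊$22,102 × 200%/10⌋ = $4,420; SL = ⌊$12,202/2⌋ = $6,101 → take SL $6,101. Book value $16,001.
Accumulated through year 9 = $134,475 − $16,001 = $118,474.

$118,474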